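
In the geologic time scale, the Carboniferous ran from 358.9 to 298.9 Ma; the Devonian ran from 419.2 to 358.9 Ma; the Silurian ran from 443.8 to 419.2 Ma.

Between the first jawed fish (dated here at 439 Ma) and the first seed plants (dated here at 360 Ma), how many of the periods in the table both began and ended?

The older date is 439 Ma and the younger is 360 Ma.
No period both begins after 439 Ma and ends before 360 Ma, so the count is 0.

0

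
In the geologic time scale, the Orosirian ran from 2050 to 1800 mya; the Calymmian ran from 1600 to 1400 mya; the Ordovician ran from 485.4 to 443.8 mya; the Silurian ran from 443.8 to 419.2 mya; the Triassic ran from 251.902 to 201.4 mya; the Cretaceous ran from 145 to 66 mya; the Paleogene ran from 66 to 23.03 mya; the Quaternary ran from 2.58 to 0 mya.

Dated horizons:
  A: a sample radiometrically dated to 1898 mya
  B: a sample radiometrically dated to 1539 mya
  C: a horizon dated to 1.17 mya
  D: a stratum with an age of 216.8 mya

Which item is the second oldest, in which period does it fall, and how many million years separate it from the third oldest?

B, in the Calymmian; 1322.2 million years to D

Sorted oldest-first by Ma: A (1898), B (1539), D (216.8), C (1.17).
The second oldest is B at 1539 Ma, which lies in 1600–1400 Ma: the Calymmian.
The third oldest is D at 216.8 Ma; separation = |1539 − 216.8| = 1322.2 Myr.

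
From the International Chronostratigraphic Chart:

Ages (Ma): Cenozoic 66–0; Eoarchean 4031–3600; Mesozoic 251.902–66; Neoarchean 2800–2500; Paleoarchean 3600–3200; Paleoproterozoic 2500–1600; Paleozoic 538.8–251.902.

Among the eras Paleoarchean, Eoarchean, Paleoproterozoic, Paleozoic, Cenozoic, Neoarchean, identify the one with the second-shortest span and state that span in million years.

Paleozoic, 286.898 million years

Durations: Paleoarchean 400; Eoarchean 431; Paleoproterozoic 900; Paleozoic 286.898; Cenozoic 66; Neoarchean 300 Myr.
Sorted shortest-first: Cenozoic (66), Paleozoic (286.898), Neoarchean (300), Paleoarchean (400), Eoarchean (431), Paleoproterozoic (900).
The second shortest is Paleozoic at 286.898 Myr.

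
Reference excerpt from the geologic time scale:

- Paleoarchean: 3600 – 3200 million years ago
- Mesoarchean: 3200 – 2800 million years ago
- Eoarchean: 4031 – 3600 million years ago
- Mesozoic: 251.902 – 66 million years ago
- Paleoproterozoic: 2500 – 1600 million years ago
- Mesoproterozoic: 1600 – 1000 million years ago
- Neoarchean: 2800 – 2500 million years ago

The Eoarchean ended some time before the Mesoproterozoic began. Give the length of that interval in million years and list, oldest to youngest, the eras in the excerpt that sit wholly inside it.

The Eoarchean closes at 3600 Ma and the Mesoproterozoic opens at 1600 Ma, so the interval is 3600 − 1600 = 2000 Myr.
An era fits inside if it starts at or after 3600 Ma and ends at or before 1600 Ma; oldest first that gives Paleoarchean, Mesoarchean, Neoarchean, Paleoproterozoic.

2000 million years; Paleoarchean, Mesoarchean, Neoarchean, Paleoproterozoic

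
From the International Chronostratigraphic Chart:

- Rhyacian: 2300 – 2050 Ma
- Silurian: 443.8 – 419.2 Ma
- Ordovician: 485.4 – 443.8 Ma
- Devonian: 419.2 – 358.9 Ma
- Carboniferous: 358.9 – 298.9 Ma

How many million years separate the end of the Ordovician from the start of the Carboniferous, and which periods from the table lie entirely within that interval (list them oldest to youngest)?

84.9 million years; Silurian, Devonian

The Ordovician closes at 443.8 Ma and the Carboniferous opens at 358.9 Ma, so the interval is 443.8 − 358.9 = 84.9 Myr.
A period fits inside if it starts at or after 443.8 Ma and ends at or before 358.9 Ma; oldest first that gives Silurian, Devonian.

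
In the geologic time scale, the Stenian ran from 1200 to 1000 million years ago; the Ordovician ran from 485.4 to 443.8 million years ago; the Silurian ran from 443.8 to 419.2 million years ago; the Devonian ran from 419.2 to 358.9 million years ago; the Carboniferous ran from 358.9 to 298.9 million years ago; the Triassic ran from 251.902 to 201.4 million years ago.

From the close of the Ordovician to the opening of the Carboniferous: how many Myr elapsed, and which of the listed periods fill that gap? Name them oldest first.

84.9 million years; Silurian, Devonian

The Ordovician closes at 443.8 Ma and the Carboniferous opens at 358.9 Ma, so the interval is 443.8 − 358.9 = 84.9 Myr.
A period fits inside if it starts at or after 443.8 Ma and ends at or before 358.9 Ma; oldest first that gives Silurian, Devonian.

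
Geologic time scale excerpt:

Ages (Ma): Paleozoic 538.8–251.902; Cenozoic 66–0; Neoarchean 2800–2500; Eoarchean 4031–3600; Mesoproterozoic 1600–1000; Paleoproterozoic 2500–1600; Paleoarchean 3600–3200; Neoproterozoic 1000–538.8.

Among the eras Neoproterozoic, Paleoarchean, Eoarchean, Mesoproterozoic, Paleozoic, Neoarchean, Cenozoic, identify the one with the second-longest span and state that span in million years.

Neoproterozoic, 461.2 million years

Durations: Neoproterozoic 461.2; Paleoarchean 400; Eoarchean 431; Mesoproterozoic 600; Paleozoic 286.898; Neoarchean 300; Cenozoic 66 Myr.
Sorted longest-first: Mesoproterozoic (600), Neoproterozoic (461.2), Eoarchean (431), Paleoarchean (400), Neoarchean (300), Paleozoic (286.898), Cenozoic (66).
The second longest is Neoproterozoic at 461.2 Myr.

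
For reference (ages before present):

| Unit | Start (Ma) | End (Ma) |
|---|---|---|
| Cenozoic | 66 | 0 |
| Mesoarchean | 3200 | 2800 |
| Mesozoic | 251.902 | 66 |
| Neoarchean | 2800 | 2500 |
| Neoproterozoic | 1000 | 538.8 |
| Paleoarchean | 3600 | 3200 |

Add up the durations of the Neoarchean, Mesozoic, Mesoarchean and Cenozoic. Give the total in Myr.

Each duration: Neoarchean = 300; Mesozoic = 185.902; Mesoarchean = 400; Cenozoic = 66.
Sum: 300 + 185.902 + 400 + 66 = 951.902 Myr.

951.902 million years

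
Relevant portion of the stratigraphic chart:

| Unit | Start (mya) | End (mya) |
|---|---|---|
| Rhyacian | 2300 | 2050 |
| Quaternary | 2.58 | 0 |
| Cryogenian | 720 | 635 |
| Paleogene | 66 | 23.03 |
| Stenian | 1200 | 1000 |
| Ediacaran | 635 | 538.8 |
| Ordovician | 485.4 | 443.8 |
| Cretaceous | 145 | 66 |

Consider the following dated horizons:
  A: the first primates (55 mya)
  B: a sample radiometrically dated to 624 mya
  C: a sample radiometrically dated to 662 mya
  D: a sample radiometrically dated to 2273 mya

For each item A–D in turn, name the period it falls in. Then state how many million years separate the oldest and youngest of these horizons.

Match each age against the start–end ranges in the excerpt: A = 55 Ma → Paleogene (66–23.03); B = 624 Ma → Ediacaran (635–538.8); C = 662 Ma → Cryogenian (720–635); D = 2273 Ma → Rhyacian (2300–2050).
The largest age is 2273 Ma and the smallest is 55 Ma; their difference is 2218 Myr.

A — Paleogene; B — Ediacaran; C — Cryogenian; D — Rhyacian; span 2218 million years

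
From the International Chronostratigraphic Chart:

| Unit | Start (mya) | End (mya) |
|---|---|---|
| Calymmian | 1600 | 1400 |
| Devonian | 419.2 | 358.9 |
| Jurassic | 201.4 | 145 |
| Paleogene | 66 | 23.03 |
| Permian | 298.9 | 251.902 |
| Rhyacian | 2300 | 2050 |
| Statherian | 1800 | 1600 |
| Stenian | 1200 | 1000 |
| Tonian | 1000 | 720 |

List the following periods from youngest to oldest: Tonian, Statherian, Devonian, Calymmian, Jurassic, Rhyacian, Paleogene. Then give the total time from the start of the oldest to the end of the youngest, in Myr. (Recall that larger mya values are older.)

Paleogene, Jurassic, Devonian, Tonian, Calymmian, Statherian, Rhyacian; total span 2276.97 Myr

From the excerpt: Tonian 1000–720; Statherian 1800–1600; Devonian 419.2–358.9; Calymmian 1600–1400; Jurassic 201.4–145; Rhyacian 2300–2050; Paleogene 66–23.03 (Ma).
Larger Ma is earlier, so the oldest is Rhyacian and the youngest is Paleogene; youngest to oldest: Paleogene, Jurassic, Devonian, Tonian, Calymmian, Statherian, Rhyacian.
Oldest start 2300 minus youngest end 23.03 gives 2276.97 Myr overall.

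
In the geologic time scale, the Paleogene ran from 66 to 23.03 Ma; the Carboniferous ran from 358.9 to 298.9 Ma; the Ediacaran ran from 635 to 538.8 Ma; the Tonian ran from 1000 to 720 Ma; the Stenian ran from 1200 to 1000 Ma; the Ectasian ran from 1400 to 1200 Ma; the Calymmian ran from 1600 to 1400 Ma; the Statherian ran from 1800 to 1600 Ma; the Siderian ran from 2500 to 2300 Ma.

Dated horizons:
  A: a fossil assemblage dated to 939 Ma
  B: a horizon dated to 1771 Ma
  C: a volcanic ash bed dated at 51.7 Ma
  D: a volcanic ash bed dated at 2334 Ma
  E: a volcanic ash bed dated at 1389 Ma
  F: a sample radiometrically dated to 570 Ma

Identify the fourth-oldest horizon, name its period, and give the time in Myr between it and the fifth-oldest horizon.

Sorted oldest-first by Ma: D (2334), B (1771), E (1389), A (939), F (570), C (51.7).
The fourth oldest is A at 939 Ma, which lies in 1000–720 Ma: the Tonian.
The fifth oldest is F at 570 Ma; separation = |939 − 570| = 369 Myr.

A, in the Tonian; 369 million years to F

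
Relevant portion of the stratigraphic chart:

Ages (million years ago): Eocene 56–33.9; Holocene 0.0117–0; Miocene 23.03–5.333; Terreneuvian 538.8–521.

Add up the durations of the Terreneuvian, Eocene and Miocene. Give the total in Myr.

Each duration: Terreneuvian = 17.8; Eocene = 22.1; Miocene = 17.697.
Sum: 17.8 + 22.1 + 17.697 = 57.597 Myr.

57.597 million years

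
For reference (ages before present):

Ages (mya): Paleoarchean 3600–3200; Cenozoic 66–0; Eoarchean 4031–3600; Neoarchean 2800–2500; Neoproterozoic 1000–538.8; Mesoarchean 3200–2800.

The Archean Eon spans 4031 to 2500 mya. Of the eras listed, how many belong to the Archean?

Eras inside 4031–2500 Ma: Eoarchean, Paleoarchean, Mesoarchean, Neoarchean — 4 in total.

4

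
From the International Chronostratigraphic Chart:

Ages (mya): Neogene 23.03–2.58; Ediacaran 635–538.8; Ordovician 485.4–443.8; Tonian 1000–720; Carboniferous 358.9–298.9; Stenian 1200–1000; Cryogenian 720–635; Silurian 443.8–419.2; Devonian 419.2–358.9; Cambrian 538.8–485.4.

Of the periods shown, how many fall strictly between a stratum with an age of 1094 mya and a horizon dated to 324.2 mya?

7

1094 Ma sits inside the Stenian (1200–1000) and 324.2 Ma inside the Carboniferous (358.9–298.9); neither of those is wholly between the two dates.
The listed periods lying completely between them are Tonian, Cryogenian, Ediacaran, Cambrian, Ordovician, Silurian, Devonian — 7 in all.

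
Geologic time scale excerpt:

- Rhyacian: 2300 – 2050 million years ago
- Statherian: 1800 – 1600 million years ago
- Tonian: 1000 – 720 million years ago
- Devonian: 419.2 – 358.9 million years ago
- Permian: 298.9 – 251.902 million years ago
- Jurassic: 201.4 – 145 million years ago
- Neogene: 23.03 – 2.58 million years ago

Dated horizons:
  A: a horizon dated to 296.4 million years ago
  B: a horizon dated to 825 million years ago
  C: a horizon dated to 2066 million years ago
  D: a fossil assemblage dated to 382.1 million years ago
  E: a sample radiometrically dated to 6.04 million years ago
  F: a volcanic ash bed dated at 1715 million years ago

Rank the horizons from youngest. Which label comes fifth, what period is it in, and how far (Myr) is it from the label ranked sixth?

F, in the Statherian; 351 million years to C

Smaller Ma means younger, so youngest first: E 6.04 < A 296.4 < D 382.1 < B 825 < F 1715 < C 2066.
Counting 5 along gives F (1715 Ma); the excerpt puts that inside the Statherian, 1800–1600 Ma.
Next in line is C (2066 Ma), and 2066 − 1715 = 351 Myr.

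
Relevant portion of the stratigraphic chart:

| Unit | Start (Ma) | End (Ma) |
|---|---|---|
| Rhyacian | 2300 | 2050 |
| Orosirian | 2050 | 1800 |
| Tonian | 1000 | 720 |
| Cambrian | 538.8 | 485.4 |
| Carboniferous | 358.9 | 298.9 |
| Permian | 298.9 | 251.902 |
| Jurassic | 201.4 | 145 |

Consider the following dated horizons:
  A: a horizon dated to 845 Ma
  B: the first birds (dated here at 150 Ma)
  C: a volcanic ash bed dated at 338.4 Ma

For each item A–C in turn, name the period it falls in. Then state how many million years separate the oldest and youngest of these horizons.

Match each age against the start–end ranges in the excerpt: A = 845 Ma → Tonian (1000–720); B = 150 Ma → Jurassic (201.4–145); C = 338.4 Ma → Carboniferous (358.9–298.9).
The largest age is 845 Ma and the smallest is 150 Ma; their difference is 695 Myr.

A — Tonian; B — Jurassic; C — Carboniferous; span 695 million years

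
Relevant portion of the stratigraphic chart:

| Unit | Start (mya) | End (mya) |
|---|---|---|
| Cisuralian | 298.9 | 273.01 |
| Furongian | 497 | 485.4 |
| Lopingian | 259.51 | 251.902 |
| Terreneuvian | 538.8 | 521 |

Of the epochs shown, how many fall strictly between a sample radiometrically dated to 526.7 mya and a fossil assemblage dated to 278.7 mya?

526.7 Ma sits inside the Terreneuvian (538.8–521) and 278.7 Ma inside the Cisuralian (298.9–273.01); neither of those is wholly between the two dates.
The listed epochs lying completely between them are Furongian — 1 in all.

1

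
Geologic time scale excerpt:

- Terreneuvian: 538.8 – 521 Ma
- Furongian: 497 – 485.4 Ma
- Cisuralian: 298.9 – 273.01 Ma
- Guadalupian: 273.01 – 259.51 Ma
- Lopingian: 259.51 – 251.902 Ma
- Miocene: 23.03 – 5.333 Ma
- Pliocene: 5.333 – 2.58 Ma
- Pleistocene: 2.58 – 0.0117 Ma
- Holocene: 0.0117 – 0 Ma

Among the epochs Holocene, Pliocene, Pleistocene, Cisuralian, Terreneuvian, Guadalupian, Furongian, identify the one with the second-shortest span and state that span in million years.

Start − end for each: Holocene 0.0117 − 0 = 0.0117; Pliocene 5.333 − 2.58 = 2.753; Pleistocene 2.58 − 0.0117 = 2.5683; Cisuralian 298.9 − 273.01 = 25.89; Terreneuvian 538.8 − 521 = 17.8; Guadalupian 273.01 − 259.51 = 13.5; Furongian 497 − 485.4 = 11.6.
Ranking these from shortest: Holocene < Pleistocene < Pliocene < Furongian < Guadalupian < Terreneuvian < Cisuralian.
Position 2 in that ranking is Pleistocene, which lasted 2.5683 Myr.

Pleistocene, 2.5683 million years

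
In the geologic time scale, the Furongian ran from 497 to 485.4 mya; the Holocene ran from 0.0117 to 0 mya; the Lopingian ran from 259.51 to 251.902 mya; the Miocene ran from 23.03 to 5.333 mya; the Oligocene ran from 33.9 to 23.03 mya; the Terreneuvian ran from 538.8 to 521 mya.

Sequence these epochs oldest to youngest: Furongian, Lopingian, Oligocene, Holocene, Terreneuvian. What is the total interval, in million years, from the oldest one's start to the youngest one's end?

Terreneuvian → Furongian → Lopingian → Oligocene → Holocene; total span 538.8 Myr

From the excerpt: Furongian 497–485.4; Lopingian 259.51–251.902; Oligocene 33.9–23.03; Holocene 0.0117–0; Terreneuvian 538.8–521 (Ma).
Larger Ma is earlier, so the oldest is Terreneuvian and the youngest is Holocene; oldest to youngest: Terreneuvian, Furongian, Lopingian, Oligocene, Holocene.
Oldest start 538.8 minus youngest end 0 gives 538.8 Myr overall.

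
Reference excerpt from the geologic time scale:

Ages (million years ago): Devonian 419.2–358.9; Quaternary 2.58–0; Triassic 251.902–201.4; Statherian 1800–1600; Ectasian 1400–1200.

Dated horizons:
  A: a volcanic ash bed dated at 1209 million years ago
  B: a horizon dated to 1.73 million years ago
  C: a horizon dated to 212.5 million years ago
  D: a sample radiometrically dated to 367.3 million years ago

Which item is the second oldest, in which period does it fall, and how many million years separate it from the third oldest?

Sorted oldest-first by Ma: A (1209), D (367.3), C (212.5), B (1.73).
The second oldest is D at 367.3 Ma, which lies in 419.2–358.9 Ma: the Devonian.
The third oldest is C at 212.5 Ma; separation = |367.3 − 212.5| = 154.8 Myr.

D, in the Devonian; 154.8 million years to C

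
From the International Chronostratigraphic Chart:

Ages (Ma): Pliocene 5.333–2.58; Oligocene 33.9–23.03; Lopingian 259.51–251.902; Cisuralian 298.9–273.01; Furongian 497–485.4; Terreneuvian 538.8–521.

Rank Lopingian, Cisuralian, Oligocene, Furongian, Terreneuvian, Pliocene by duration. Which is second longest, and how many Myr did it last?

Start − end for each: Lopingian 259.51 − 251.902 = 7.608; Cisuralian 298.9 − 273.01 = 25.89; Oligocene 33.9 − 23.03 = 10.87; Furongian 497 − 485.4 = 11.6; Terreneuvian 538.8 − 521 = 17.8; Pliocene 5.333 − 2.58 = 2.753.
Ranking these from longest: Cisuralian > Terreneuvian > Furongian > Oligocene > Lopingian > Pliocene.
Position 2 in that ranking is Terreneuvian, which lasted 17.8 Myr.

Terreneuvian, 17.8 million years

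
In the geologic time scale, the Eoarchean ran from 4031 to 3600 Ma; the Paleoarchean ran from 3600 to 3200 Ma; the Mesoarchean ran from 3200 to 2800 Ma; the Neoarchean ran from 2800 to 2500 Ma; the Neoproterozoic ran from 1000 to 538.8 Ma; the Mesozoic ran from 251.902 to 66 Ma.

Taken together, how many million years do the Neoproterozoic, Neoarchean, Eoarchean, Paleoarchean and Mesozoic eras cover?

Duration is start − end for each: (1000 − 538.8) + (2800 − 2500) + (4031 − 3600) + (3600 − 3200) + (251.902 − 66).
That is 461.2 + 300 + 431 + 400 + 185.902, which totals 1778.102 million years.

1778.102 million years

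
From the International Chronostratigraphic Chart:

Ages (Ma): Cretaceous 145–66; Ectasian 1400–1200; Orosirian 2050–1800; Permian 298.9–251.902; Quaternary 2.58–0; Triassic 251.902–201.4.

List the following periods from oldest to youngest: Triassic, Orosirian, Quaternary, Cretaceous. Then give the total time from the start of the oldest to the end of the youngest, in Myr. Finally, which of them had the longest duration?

Start ages (Ma): Orosirian 2050, Triassic 251.902, Cretaceous 145, Quaternary 2.58.
Ordered oldest to youngest: Orosirian, Triassic, Cretaceous, Quaternary.
Span = 2050 − 0 = 2050 Myr.
Durations: Orosirian 250, Triassic 50.502, Quaternary 2.58, Cretaceous 79 → longest is Orosirian (250 Myr).

Orosirian → Triassic → Cretaceous → Quaternary; total span 2050 Myr; longest is Orosirian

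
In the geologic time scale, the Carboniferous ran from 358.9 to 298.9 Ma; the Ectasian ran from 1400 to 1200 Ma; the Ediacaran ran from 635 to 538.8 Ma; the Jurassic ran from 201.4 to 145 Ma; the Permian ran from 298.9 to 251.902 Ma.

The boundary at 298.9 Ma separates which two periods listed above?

The Carboniferous ends at 298.9 Ma and the Permian begins at 298.9 Ma, so they share that boundary.

Carboniferous and Permian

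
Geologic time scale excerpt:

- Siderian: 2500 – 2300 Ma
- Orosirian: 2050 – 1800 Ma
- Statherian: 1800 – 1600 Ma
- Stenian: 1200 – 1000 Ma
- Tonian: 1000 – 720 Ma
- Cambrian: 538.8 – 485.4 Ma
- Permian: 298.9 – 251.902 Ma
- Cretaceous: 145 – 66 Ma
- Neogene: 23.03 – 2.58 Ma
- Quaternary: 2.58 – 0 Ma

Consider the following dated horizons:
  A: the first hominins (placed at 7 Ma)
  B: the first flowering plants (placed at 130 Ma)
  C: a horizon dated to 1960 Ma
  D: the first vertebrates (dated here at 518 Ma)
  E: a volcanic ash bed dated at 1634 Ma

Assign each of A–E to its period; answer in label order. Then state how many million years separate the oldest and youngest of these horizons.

A: 7 Ma lies in 23.03–2.58 Ma, so Neogene.
B: 130 Ma lies in 145–66 Ma, so Cretaceous.
C: 1960 Ma lies in 2050–1800 Ma, so Orosirian.
D: 518 Ma lies in 538.8–485.4 Ma, so Cambrian.
E: 1634 Ma lies in 1800–1600 Ma, so Statherian.
Oldest = 1960 Ma, youngest = 7 Ma → span 1953 Myr.

A — Neogene; B — Cretaceous; C — Orosirian; D — Cambrian; E — Statherian; span 1953 million years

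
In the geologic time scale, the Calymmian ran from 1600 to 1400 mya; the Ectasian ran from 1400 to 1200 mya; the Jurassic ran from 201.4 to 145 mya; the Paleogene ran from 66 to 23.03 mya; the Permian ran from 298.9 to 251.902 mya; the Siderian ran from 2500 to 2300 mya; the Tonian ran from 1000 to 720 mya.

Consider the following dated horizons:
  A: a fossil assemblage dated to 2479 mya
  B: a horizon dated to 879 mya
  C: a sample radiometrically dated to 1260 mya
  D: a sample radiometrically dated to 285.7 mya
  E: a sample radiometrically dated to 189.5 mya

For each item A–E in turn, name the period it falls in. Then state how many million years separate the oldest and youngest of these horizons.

A — Siderian; B — Tonian; C — Ectasian; D — Permian; E — Jurassic; span 2289.5 million years

A: 2479 Ma lies in 2500–2300 Ma, so Siderian.
B: 879 Ma lies in 1000–720 Ma, so Tonian.
C: 1260 Ma lies in 1400–1200 Ma, so Ectasian.
D: 285.7 Ma lies in 298.9–251.902 Ma, so Permian.
E: 189.5 Ma lies in 201.4–145 Ma, so Jurassic.
Oldest = 2479 Ma, youngest = 189.5 Ma → span 2289.5 Myr.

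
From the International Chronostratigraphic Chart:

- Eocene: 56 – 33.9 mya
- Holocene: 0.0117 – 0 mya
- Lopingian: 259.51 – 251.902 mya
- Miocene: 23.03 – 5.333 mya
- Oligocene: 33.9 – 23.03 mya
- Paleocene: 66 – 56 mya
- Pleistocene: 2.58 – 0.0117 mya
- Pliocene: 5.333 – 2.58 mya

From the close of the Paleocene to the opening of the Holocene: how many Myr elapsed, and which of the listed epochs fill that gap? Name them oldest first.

End of Paleocene = 56 Ma; start of Holocene = 0.0117 Ma.
Gap = 56 − 0.0117 = 55.9883 Myr.
Epochs wholly inside 56–0.0117 Ma: Eocene (56–33.9), Oligocene (33.9–23.03), Miocene (23.03–5.333), Pliocene (5.333–2.58), Pleistocene (2.58–0.0117).

55.9883 million years; Eocene, Oligocene, Miocene, Pliocene, Pleistocene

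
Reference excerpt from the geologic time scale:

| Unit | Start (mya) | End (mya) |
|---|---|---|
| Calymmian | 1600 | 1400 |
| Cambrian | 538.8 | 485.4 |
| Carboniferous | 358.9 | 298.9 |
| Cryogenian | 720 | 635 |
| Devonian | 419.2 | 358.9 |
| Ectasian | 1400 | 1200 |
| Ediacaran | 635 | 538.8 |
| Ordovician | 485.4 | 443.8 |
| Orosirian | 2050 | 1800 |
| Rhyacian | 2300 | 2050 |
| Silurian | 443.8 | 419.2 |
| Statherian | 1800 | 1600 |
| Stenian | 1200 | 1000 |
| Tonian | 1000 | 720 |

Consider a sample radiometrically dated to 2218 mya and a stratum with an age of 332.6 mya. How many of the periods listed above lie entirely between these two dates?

12

2218 Ma sits inside the Rhyacian (2300–2050) and 332.6 Ma inside the Carboniferous (358.9–298.9); neither of those is wholly between the two dates.
The listed periods lying completely between them are Orosirian, Statherian, Calymmian, Ectasian, Stenian, Tonian, Cryogenian, Ediacaran, Cambrian, Ordovician, Silurian, Devonian — 12 in all.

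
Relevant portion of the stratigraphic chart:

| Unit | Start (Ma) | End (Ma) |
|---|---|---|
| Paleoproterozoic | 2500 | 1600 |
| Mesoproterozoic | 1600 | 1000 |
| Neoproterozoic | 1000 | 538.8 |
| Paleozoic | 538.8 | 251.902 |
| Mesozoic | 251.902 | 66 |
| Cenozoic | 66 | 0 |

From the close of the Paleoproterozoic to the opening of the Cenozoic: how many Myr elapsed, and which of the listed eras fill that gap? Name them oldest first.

End of Paleoproterozoic = 1600 Ma; start of Cenozoic = 66 Ma.
Gap = 1600 − 66 = 1534 Myr.
Eras wholly inside 1600–66 Ma: Mesoproterozoic (1600–1000), Neoproterozoic (1000–538.8), Paleozoic (538.8–251.902), Mesozoic (251.902–66).

1534 million years; Mesoproterozoic, Neoproterozoic, Paleozoic, Mesozoic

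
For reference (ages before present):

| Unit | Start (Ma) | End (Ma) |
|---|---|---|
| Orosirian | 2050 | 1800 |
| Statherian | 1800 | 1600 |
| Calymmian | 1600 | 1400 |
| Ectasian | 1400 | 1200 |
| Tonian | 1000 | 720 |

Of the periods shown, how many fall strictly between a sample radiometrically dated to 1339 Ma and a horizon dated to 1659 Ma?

The older date is 1659 Ma and the younger is 1339 Ma.
Periods with start < 1659 and end > 1339 Ma: Calymmian (1600–1400).
That is 1 complete period.

1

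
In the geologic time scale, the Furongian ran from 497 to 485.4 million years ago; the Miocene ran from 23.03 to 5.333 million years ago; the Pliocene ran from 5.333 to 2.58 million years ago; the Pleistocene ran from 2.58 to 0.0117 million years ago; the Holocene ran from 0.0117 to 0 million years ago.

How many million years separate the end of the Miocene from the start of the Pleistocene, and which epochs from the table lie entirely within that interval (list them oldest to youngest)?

2.753 million years; Pliocene

The Miocene closes at 5.333 Ma and the Pleistocene opens at 2.58 Ma, so the interval is 5.333 − 2.58 = 2.753 Myr.
An epoch fits inside if it starts at or after 5.333 Ma and ends at or before 2.58 Ma; oldest first that gives Pliocene.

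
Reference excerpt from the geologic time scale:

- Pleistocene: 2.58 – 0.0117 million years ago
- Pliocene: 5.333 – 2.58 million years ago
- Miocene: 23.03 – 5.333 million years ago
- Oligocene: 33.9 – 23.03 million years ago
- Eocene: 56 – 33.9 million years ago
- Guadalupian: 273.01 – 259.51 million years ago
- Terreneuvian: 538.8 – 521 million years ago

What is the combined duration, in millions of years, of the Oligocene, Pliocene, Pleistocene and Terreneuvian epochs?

33.9913 million years

Each duration: Oligocene = 10.87; Pliocene = 2.753; Pleistocene = 2.5683; Terreneuvian = 17.8.
Sum: 10.87 + 2.753 + 2.5683 + 17.8 = 33.9913 Myr.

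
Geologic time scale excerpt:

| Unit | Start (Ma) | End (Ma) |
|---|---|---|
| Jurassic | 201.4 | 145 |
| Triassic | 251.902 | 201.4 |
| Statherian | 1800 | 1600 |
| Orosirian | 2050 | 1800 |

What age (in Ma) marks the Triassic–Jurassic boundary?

The Triassic ends and the Jurassic begins at 201.4 Ma.

201.4 Ma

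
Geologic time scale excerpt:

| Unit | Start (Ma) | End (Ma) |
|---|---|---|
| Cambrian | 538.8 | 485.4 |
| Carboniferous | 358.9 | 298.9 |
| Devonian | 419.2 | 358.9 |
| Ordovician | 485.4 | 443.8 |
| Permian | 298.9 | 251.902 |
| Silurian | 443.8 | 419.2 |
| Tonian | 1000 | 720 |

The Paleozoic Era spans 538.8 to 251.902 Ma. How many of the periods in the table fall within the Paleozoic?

Periods inside 538.8–251.902 Ma: Cambrian, Ordovician, Silurian, Devonian, Carboniferous, Permian — 6 in total.

6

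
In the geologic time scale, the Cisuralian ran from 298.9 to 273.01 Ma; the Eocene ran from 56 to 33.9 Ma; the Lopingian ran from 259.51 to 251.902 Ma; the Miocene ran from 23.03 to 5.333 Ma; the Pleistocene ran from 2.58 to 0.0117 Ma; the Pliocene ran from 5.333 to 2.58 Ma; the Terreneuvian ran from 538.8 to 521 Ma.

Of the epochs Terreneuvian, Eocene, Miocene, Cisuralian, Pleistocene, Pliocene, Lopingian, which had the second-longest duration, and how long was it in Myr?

Durations: Terreneuvian 17.8; Eocene 22.1; Miocene 17.697; Cisuralian 25.89; Pleistocene 2.5683; Pliocene 2.753; Lopingian 7.608 Myr.
Sorted longest-first: Cisuralian (25.89), Eocene (22.1), Terreneuvian (17.8), Miocene (17.697), Lopingian (7.608), Pliocene (2.753), Pleistocene (2.5683).
The second longest is Eocene at 22.1 Myr.

Eocene, 22.1 million years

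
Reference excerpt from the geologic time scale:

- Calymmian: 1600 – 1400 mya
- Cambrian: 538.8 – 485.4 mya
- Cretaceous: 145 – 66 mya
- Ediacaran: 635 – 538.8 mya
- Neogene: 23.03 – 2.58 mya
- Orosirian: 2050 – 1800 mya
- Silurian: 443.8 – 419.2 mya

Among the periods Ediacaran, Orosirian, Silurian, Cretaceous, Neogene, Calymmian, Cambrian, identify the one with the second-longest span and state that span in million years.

Durations: Ediacaran 96.2; Orosirian 250; Silurian 24.6; Cretaceous 79; Neogene 20.45; Calymmian 200; Cambrian 53.4 Myr.
Sorted longest-first: Orosirian (250), Calymmian (200), Ediacaran (96.2), Cretaceous (79), Cambrian (53.4), Silurian (24.6), Neogene (20.45).
The second longest is Calymmian at 200 Myr.

Calymmian, 200 million years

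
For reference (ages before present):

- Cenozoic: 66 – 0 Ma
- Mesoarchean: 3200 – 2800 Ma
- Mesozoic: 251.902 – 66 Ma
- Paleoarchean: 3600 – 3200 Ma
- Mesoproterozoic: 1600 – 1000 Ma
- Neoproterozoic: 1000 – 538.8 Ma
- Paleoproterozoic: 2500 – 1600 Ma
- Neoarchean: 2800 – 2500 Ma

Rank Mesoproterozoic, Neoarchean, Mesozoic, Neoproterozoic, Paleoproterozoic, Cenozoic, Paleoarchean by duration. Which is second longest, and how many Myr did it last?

Start − end for each: Mesoproterozoic 1600 − 1000 = 600; Neoarchean 2800 − 2500 = 300; Mesozoic 251.902 − 66 = 185.902; Neoproterozoic 1000 − 538.8 = 461.2; Paleoproterozoic 2500 − 1600 = 900; Cenozoic 66 − 0 = 66; Paleoarchean 3600 − 3200 = 400.
Ranking these from longest: Paleoproterozoic > Mesoproterozoic > Neoproterozoic > Paleoarchean > Neoarchean > Mesozoic > Cenozoic.
Position 2 in that ranking is Mesoproterozoic, which lasted 600 Myr.

Mesoproterozoic, 600 million years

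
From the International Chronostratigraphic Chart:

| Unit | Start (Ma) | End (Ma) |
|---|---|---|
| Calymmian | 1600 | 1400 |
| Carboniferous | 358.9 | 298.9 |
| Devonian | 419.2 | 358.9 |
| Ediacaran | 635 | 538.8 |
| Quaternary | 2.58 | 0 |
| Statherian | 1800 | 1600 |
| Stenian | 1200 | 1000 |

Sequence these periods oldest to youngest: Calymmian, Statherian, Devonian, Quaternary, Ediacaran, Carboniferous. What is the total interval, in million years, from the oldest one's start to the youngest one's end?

From the excerpt: Calymmian 1600–1400; Statherian 1800–1600; Devonian 419.2–358.9; Quaternary 2.58–0; Ediacaran 635–538.8; Carboniferous 358.9–298.9 (Ma).
Larger Ma is earlier, so the oldest is Statherian and the youngest is Quaternary; oldest to youngest: Statherian, Calymmian, Ediacaran, Devonian, Carboniferous, Quaternary.
Oldest start 1800 minus youngest end 0 gives 1800 Myr overall.

Statherian → Calymmian → Ediacaran → Devonian → Carboniferous → Quaternary; total span 1800 Myr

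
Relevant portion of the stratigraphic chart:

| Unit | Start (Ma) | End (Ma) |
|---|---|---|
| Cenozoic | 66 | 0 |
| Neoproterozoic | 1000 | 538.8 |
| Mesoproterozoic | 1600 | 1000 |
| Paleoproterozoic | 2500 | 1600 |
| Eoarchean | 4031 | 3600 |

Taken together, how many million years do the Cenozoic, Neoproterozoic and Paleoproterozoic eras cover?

1427.2 million years

Each duration: Cenozoic = 66; Neoproterozoic = 461.2; Paleoproterozoic = 900.
Sum: 66 + 461.2 + 900 = 1427.2 Myr.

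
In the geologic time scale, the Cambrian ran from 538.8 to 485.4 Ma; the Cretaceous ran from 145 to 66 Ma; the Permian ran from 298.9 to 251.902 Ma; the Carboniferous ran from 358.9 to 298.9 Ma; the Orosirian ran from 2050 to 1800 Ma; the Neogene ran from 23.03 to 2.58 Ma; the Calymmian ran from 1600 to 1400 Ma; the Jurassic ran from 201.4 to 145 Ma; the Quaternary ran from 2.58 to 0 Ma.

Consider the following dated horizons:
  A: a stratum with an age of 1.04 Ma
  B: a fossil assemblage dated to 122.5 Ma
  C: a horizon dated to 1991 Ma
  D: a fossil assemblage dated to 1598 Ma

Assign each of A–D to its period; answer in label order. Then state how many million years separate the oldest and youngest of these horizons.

A — Quaternary; B — Cretaceous; C — Orosirian; D — Calymmian; span 1989.96 million years

Match each age against the start–end ranges in the excerpt: A = 1.04 Ma → Quaternary (2.58–0); B = 122.5 Ma → Cretaceous (145–66); C = 1991 Ma → Orosirian (2050–1800); D = 1598 Ma → Calymmian (1600–1400).
The largest age is 1991 Ma and the smallest is 1.04 Ma; their difference is 1989.96 Myr.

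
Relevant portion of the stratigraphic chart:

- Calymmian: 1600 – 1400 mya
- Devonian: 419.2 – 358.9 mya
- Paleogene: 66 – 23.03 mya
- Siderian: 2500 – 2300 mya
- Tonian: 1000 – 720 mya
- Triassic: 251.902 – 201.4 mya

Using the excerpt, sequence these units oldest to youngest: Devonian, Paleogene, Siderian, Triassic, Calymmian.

Sorting by start age (descending Ma, since larger Ma = older): Siderian start 2500, Calymmian start 1600, Devonian start 419.2, Triassic start 251.902, Paleogene start 66.

Siderian, then Calymmian, then Devonian, then Triassic, then Paleogene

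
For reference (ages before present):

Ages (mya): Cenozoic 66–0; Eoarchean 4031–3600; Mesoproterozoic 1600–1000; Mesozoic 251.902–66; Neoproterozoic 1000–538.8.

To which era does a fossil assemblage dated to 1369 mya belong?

Mesoproterozoic

1369 Ma lies between 1600 and 1000 Ma, so it falls in the Mesoproterozoic.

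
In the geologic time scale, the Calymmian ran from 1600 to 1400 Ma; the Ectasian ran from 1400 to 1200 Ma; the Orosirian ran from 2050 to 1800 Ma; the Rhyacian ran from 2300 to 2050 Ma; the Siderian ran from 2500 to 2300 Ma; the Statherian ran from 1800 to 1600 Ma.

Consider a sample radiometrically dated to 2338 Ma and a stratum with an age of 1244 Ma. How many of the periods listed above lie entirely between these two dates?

2338 Ma sits inside the Siderian (2500–2300) and 1244 Ma inside the Ectasian (1400–1200); neither of those is wholly between the two dates.
The listed periods lying completely between them are Rhyacian, Orosirian, Statherian, Calymmian — 4 in all.

4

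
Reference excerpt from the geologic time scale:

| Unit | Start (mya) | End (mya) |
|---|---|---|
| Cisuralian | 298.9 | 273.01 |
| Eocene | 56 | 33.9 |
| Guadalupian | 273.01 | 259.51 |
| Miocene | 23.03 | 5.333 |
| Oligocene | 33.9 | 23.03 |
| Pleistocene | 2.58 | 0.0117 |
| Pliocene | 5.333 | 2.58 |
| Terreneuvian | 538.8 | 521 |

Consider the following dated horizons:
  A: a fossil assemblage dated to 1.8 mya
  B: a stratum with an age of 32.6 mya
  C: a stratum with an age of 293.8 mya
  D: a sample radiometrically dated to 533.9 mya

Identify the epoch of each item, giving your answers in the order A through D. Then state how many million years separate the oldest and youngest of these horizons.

Match each age against the start–end ranges in the excerpt: A = 1.8 Ma → Pleistocene (2.58–0.0117); B = 32.6 Ma → Oligocene (33.9–23.03); C = 293.8 Ma → Cisuralian (298.9–273.01); D = 533.9 Ma → Terreneuvian (538.8–521).
The largest age is 533.9 Ma and the smallest is 1.8 Ma; their difference is 532.1 Myr.

A — Pleistocene; B — Oligocene; C — Cisuralian; D — Terreneuvian; span 532.1 million years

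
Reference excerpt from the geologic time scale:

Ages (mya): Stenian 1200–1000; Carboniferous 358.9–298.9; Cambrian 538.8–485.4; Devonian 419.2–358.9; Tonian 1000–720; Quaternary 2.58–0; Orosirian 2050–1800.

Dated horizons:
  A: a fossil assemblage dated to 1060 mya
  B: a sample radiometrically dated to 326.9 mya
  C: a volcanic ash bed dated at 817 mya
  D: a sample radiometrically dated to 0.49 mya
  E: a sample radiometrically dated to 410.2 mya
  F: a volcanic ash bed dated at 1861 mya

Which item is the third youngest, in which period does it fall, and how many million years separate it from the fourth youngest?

Smaller Ma means younger, so youngest first: D 0.49 < B 326.9 < E 410.2 < C 817 < A 1060 < F 1861.
Counting 3 along gives E (410.2 Ma); the excerpt puts that inside the Devonian, 419.2–358.9 Ma.
Next in line is C (817 Ma), and 817 − 410.2 = 406.8 Myr.

E, in the Devonian; 406.8 million years to C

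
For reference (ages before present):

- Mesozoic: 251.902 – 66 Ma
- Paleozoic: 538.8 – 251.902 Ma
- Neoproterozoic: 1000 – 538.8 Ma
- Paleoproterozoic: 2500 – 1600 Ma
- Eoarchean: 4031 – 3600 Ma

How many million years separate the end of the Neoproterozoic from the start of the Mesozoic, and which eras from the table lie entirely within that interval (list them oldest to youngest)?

286.898 million years; Paleozoic

End of Neoproterozoic = 538.8 Ma; start of Mesozoic = 251.902 Ma.
Gap = 538.8 − 251.902 = 286.898 Myr.
Eras wholly inside 538.8–251.902 Ma: Paleozoic (538.8–251.902).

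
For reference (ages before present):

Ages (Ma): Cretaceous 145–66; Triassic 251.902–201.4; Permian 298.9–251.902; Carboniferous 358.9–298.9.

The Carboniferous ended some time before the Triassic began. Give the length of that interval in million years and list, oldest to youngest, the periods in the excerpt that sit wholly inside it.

46.998 million years; Permian

End of Carboniferous = 298.9 Ma; start of Triassic = 251.902 Ma.
Gap = 298.9 − 251.902 = 46.998 Myr.
Periods wholly inside 298.9–251.902 Ma: Permian (298.9–251.902).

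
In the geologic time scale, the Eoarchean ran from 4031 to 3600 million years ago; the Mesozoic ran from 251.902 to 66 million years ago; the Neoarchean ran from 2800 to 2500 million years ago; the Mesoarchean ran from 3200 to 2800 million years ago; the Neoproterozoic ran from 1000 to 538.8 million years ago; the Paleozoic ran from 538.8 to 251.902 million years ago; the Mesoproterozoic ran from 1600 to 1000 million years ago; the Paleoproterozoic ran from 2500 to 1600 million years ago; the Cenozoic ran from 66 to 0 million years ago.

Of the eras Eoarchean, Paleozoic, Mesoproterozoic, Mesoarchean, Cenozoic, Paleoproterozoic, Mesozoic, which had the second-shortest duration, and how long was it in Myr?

Mesozoic, 185.902 million years

Durations: Eoarchean 431; Paleozoic 286.898; Mesoproterozoic 600; Mesoarchean 400; Cenozoic 66; Paleoproterozoic 900; Mesozoic 185.902 Myr.
Sorted shortest-first: Cenozoic (66), Mesozoic (185.902), Paleozoic (286.898), Mesoarchean (400), Eoarchean (431), Mesoproterozoic (600), Paleoproterozoic (900).
The second shortest is Mesozoic at 185.902 Myr.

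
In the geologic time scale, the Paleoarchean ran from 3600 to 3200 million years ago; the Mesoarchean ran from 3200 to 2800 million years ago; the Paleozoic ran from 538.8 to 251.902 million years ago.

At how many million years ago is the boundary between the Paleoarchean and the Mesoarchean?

3200 million years ago

The Paleoarchean ends and the Mesoarchean begins at 3200 million years ago.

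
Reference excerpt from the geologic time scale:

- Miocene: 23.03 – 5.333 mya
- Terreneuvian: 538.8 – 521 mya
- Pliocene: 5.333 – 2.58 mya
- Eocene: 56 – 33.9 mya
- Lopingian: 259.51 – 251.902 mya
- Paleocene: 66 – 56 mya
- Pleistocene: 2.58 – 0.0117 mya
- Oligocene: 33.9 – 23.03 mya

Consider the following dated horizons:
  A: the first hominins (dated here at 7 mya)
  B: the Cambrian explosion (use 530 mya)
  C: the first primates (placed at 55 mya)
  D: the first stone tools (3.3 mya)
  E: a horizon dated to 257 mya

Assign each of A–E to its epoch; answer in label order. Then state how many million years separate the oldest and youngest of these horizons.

Match each age against the start–end ranges in the excerpt: A = 7 Ma → Miocene (23.03–5.333); B = 530 Ma → Terreneuvian (538.8–521); C = 55 Ma → Eocene (56–33.9); D = 3.3 Ma → Pliocene (5.333–2.58); E = 257 Ma → Lopingian (259.51–251.902).
The largest age is 530 Ma and the smallest is 3.3 Ma; their difference is 526.7 Myr.

A — Miocene; B — Terreneuvian; C — Eocene; D — Pliocene; E — Lopingian; span 526.7 million years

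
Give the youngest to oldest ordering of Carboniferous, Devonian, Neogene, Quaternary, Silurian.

Quaternary, Neogene, Carboniferous, Devonian, Silurian

Group by era (each group listed oldest first) — Paleozoic: Silurian, Devonian, Carboniferous; Cenozoic: Neogene, Quaternary. The eras run Paleozoic → Mesozoic → Cenozoic. Concatenating the groups in that era order and then reversing gives youngest to oldest.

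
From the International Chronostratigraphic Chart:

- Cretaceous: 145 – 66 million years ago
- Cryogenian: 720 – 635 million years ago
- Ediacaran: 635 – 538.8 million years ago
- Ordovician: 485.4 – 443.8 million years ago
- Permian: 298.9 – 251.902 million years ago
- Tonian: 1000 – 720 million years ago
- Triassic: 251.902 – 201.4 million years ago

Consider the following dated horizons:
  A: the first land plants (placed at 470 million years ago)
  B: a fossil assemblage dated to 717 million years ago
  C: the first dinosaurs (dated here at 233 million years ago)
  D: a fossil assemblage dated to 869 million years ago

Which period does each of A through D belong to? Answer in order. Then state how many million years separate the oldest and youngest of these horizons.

A: 470 Ma lies in 485.4–443.8 Ma, so Ordovician.
B: 717 Ma lies in 720–635 Ma, so Cryogenian.
C: 233 Ma lies in 251.902–201.4 Ma, so Triassic.
D: 869 Ma lies in 1000–720 Ma, so Tonian.
Oldest = 869 Ma, youngest = 233 Ma → span 636 Myr.

A — Ordovician; B — Cryogenian; C — Triassic; D — Tonian; span 636 million years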